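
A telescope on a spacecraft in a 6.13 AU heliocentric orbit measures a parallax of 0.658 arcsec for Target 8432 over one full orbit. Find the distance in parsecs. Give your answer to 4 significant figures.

9.316 pc

With baseline B (in AU) and parallax p (in arcsec), d = B/p parsecs.
d = 6.13 / 0.658 = 9.3161 pc.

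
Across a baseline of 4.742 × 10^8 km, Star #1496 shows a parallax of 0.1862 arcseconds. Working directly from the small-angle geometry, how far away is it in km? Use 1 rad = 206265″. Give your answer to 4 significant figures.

θ = 0.1862″ = 0.1862/206265 = 9.0272 × 10^-7 rad.
d = B/θ = (4.742 × 10^8) / (9.0272 × 10^-7) = 5.2530 × 10^14 km.

5.253 × 10^14 km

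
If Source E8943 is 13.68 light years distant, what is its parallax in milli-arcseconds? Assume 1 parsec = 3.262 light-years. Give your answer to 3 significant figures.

238 mas

d = 13.68 ly ÷ 3.262 = 4.1937 pc.
p = 1/d = 1/4.1937 = 0.23845 arcsec.
= 0.23845 × 1000 = 238.45 mas.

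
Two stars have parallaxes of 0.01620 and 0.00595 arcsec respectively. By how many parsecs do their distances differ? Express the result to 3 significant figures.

106 pc

d_A = 1/0.01620″ = 61.728 pc; d_B = 1/0.005950″ = 168.07 pc.
|d_B − d_A| = |168.07 − 61.728| = 106.34 pc.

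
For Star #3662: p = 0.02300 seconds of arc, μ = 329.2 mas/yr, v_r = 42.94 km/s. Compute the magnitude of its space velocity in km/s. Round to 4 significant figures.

80.29 km/s

d = 1/p = 1/0.02300″ = 43.478 pc.
μ = 329.2 mas/yr = 0.3292 ″/yr.
v_t = 4.740 μ d = 4.740 × 0.3292 × 43.478 = 67.843 km/s.
v = √(v_r² + v_t²) = √(42.94² + 67.843²) = √6446.52 = 80.29 km/s.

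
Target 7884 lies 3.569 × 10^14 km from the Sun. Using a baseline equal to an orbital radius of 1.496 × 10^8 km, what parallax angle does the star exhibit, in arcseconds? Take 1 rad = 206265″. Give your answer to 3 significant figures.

0.0865 arcsec

θ ≈ B/d = (1.496 × 10^8) / (3.569 × 10^14) = 4.1917 × 10^-7 rad.
In arcseconds: 4.1917 × 10^-7 × 206265 = 0.08646″.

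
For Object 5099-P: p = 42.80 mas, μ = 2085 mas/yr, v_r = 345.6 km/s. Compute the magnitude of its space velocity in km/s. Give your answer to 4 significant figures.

d = 1/p = 1/0.04280″ = 23.364 pc.
μ = 2085 mas/yr = 2.085 ″/yr.
v_t = 4.740 μ d = 4.740 × 2.085 × 23.364 = 230.9 km/s.
v = √(v_r² + v_t²) = √(345.6² + 230.9²) = √172754 = 415.64 km/s.

415.6 km/s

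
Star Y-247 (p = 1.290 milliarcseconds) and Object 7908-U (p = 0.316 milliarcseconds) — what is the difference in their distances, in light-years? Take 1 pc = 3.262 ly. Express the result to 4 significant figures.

7794 ly

d_A = 1/0.001290″ = 775.19 pc; d_B = 1/0.0003160″ = 3164.6 pc.
|d_B − d_A| = |3164.6 − 775.19| = 2389.4 pc = 2389.4 × 3.262 ly = 7794.2 ly.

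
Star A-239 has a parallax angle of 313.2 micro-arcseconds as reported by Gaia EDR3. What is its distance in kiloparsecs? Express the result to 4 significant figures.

p = 313.2 micro-arcseconds = 0.0003132 arcsec.
d = 1/p = 1/0.0003132 = 3192.8 pc.
= 3.1928 kpc.

3.193 kpc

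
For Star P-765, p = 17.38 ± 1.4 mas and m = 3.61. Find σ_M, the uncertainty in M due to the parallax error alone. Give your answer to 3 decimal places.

σ_M = 0.175 mag

M = m − 5 log₁₀ d + 5 = m + 5 log₁₀ p + 5, so ∂M/∂p = 5/(p ln 10).
σ_M = (5/ln 10) · (σ_p/p) = 2.1715 × 1.4/17.38 = 2.1715 × 0.080552 = 0.17492.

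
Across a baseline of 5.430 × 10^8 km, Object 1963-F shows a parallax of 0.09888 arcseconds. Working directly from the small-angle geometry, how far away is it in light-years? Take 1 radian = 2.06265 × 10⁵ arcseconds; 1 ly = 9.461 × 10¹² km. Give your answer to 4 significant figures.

θ = 0.09888″ = 0.09888/206265 = 4.7938 × 10^-7 rad.
d = B/θ = (5.430 × 10^8) / (4.7938 × 10^-7) = 1.1327 × 10^15 km = (1.1327 × 10^15) / (9.461 × 10^12) ly = 119.72 ly.

119.7 ly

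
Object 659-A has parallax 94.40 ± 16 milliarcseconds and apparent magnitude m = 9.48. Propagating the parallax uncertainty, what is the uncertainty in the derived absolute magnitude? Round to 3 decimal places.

M = m − 5 log₁₀ d + 5 = m + 5 log₁₀ p + 5, so ∂M/∂p = 5/(p ln 10).
σ_M = (5/ln 10) · (σ_p/p) = 2.1715 × 16/94.40 = 2.1715 × 0.16949 = 0.36805.

σ_M = 0.368 mag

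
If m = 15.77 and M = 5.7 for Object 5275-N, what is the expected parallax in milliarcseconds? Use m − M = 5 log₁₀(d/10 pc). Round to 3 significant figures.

m − M = 15.77 − 5.7 = 10.07.
d = 10^((m−M)/5 + 1) = 10^3.014 = 1032.8 pc.
p = 1/d = 1/1032.8 = 0.00096824 arcsec = 0.96824 mas.

0.968 mas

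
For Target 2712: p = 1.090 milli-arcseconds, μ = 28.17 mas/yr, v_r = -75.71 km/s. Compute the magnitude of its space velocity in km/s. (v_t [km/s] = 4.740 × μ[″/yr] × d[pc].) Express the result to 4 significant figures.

144.0 km/s

d = 1/p = 1/0.001090″ = 917.43 pc.
μ = 28.17 mas/yr = 0.02817 ″/yr.
v_t = 4.740 μ d = 4.740 × 0.02817 × 917.43 = 122.5 km/s.
v = √(v_r² + v_t²) = √((-75.71)² + 122.5²) = √20738.3 = 144.01 km/s.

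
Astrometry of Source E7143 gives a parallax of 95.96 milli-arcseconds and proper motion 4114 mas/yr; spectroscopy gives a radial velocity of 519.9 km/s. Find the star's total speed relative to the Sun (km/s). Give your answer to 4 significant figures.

d = 1/p = 1/0.09596″ = 10.421 pc.
μ = 4114 mas/yr = 4.114 ″/yr.
v_t = 4.740 μ d = 4.740 × 4.114 × 10.421 = 203.21 km/s.
v = √(v_r² + v_t²) = √(519.9² + 203.21²) = √311590 = 558.2 km/s.

558.2 km/s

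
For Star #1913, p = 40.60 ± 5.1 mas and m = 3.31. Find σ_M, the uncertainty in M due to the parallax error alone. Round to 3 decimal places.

M = m − 5 log₁₀ d + 5 = m + 5 log₁₀ p + 5, so ∂M/∂p = 5/(p ln 10).
σ_M = (5/ln 10) · (σ_p/p) = 2.1715 × 5.1/40.60 = 2.1715 × 0.12562 = 0.27278.

σ_M = 0.273 mag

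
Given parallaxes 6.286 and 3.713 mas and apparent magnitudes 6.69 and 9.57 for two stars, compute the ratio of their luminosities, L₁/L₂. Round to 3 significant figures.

L₁/L₂ = 4.95

d₁ = 1/p₁ = 1/0.006286″ = 159.08 pc; d₂ = 1/p₂ = 1/0.003713″ = 269.32 pc.
M₁ = m₁ − 5 log₁₀ d₁ + 5 = 6.69 − 11.0081 + 5 = 0.6819.
M₂ = 9.57 − 12.1513 + 5 = 2.4187.
L₁/L₂ = 10^(0.4(M₂ − M₁)) = 10^(0.4 × 1.7368) = 10^0.69472 = 4.9513.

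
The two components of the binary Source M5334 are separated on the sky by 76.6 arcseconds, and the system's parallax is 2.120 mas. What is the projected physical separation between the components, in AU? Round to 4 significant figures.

36130 AU

d = 1/p = 1/0.002120″ = 471.7 pc.
At distance d (pc), an angle of θ arcsec spans θ·d AU: s = 76.6 × 471.7 = 36132 AU.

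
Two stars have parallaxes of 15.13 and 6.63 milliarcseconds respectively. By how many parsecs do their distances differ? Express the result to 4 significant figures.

84.74 pc

d_A = 1/0.01513″ = 66.094 pc; d_B = 1/0.006630″ = 150.83 pc.
|d_B − d_A| = |150.83 − 66.094| = 84.736 pc.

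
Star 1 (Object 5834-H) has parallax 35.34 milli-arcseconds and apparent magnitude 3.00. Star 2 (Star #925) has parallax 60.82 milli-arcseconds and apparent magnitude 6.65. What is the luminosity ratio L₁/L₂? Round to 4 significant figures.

d₁ = 1/p₁ = 1/0.03534″ = 28.297 pc; d₂ = 1/p₂ = 1/0.06082″ = 16.442 pc.
M₁ = m₁ − 5 log₁₀ d₁ + 5 = 3.00 − 7.2587 + 5 = 0.7413.
M₂ = 6.65 − 6.0798 + 5 = 5.5702.
L₁/L₂ = 10^(0.4(M₂ − M₁)) = 10^(0.4 × 4.8289) = 10^1.93156 = 85.42.

L₁/L₂ = 85.42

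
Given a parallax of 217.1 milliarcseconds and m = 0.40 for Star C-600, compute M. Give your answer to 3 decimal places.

M = 2.083

d = 1/p = 1/0.2171″ = 4.6062 pc.
m − M = 5 log₁₀(4.6062) − 5 = 3.3167 − 5 = -1.6833.
M = m − (m − M) = 0.40 − (-1.6833) = 2.083.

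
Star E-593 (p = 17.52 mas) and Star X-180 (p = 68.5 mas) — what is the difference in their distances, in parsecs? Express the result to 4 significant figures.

42.48 pc

d_A = 1/0.01752″ = 57.078 pc; d_B = 1/0.06850″ = 14.599 pc.
|d_B − d_A| = |14.599 − 57.078| = 42.479 pc.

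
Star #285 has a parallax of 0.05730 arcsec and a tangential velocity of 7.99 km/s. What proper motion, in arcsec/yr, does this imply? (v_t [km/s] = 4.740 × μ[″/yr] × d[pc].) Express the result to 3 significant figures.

0.0966 arcsec/yr

d = 1/p = 1/0.05730″ = 17.452 pc.
μ = v_t / (4.74 d) = 7.99 / (4.74 × 17.452) = 7.99 / 82.722 = 0.096589 ″/yr.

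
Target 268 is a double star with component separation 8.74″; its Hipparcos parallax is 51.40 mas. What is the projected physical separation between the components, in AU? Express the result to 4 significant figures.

d = 1/p = 1/0.05140″ = 19.455 pc.
At distance d (pc), an angle of θ arcsec spans θ·d AU: s = 8.74 × 19.455 = 170.04 AU.

170.0 AU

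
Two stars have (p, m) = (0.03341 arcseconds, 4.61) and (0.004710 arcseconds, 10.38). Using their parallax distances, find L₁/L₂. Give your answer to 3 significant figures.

d₁ = 1/p₁ = 1/0.03341″ = 29.931 pc; d₂ = 1/p₂ = 1/0.004710″ = 212.31 pc.
M₁ = m₁ − 5 log₁₀ d₁ + 5 = 4.61 − 7.3806 + 5 = 2.2294.
M₂ = 10.38 − 11.6349 + 5 = 3.7451.
L₁/L₂ = 10^(0.4(M₂ − M₁)) = 10^(0.4 × 1.5157) = 10^0.60628 = 4.0391.

L₁/L₂ = 4.04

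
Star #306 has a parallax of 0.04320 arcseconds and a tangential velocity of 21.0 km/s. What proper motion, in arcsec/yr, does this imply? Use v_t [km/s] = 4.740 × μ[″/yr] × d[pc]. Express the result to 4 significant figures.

0.1914 arcsec/yr

d = 1/p = 1/0.04320″ = 23.148 pc.
μ = v_t / (4.74 d) = 21.0 / (4.74 × 23.148) = 21.0 / 109.72 = 0.1914 ″/yr.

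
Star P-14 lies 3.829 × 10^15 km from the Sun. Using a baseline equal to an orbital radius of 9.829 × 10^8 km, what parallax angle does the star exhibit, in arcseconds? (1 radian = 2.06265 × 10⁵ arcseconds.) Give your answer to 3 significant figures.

θ ≈ B/d = (9.829 × 10^8) / (3.829 × 10^15) = 2.5670 × 10^-7 rad.
In arcseconds: 2.5670 × 10^-7 × 206265 = 0.052948″.

0.0529 arcsec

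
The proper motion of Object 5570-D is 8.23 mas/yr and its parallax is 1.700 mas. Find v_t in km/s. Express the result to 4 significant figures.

22.95 km/s

d = 1/p = 1/0.001700″ = 588.24 pc.
μ = 8.23 mas/yr = 0.00823 ″/yr.
v_t = 4.74 × μ × d = 4.74 × 0.00823 × 588.24 = 22.947 km/s.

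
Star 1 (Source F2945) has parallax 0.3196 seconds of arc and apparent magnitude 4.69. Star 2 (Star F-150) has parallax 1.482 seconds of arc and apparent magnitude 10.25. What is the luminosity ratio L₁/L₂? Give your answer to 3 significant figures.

L₁/L₂ = 3600

d₁ = 1/p₁ = 1/0.3196″ = 3.1289 pc; d₂ = 1/p₂ = 1/1.482″ = 0.67476 pc.
M₁ = m₁ − 5 log₁₀ d₁ + 5 = 4.69 − 2.4770 + 5 = 7.2130.
M₂ = 10.25 − (-0.8543) + 5 = 16.1043.
L₁/L₂ = 10^(0.4(M₂ − M₁)) = 10^(0.4 × 8.8913) = 10^3.55652 = 3601.8.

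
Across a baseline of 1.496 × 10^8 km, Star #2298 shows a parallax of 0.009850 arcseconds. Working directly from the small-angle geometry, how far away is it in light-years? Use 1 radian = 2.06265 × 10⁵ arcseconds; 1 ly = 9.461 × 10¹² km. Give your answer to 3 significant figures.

331 ly

θ = 0.009850″ = 0.009850/206265 = 4.7754 × 10^-8 rad.
d = B/θ = (1.496 × 10^8) / (4.7754 × 10^-8) = 3.1327 × 10^15 km = (3.1327 × 10^15) / (9.461 × 10^12) ly = 331.12 ly.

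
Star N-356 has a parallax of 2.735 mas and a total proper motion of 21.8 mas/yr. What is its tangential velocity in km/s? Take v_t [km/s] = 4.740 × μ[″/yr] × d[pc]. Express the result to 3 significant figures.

37.8 km/s

d = 1/p = 1/0.002735″ = 365.63 pc.
μ = 21.8 mas/yr = 0.0218 ″/yr.
v_t = 4.74 × μ × d = 4.74 × 0.0218 × 365.63 = 37.781 km/s.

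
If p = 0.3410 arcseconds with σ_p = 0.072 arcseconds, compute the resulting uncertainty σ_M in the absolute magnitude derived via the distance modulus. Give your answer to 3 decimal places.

σ_M = 0.458 mag

M = m − 5 log₁₀ d + 5 = m + 5 log₁₀ p + 5, so ∂M/∂p = 5/(p ln 10).
σ_M = (5/ln 10) · (σ_p/p) = 2.1715 × 0.072/0.3410 = 2.1715 × 0.21114 = 0.45849.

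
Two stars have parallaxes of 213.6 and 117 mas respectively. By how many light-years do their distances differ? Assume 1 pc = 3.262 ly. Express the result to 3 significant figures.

12.6 ly

d_A = 1/0.2136″ = 4.6816 pc; d_B = 1/0.1170″ = 8.547 pc.
|d_B − d_A| = |8.547 − 4.6816| = 3.8654 pc = 3.8654 × 3.262 ly = 12.609 ly.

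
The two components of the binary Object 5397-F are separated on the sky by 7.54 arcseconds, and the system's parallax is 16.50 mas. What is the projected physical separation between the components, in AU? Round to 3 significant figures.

457 AU

d = 1/p = 1/0.01650″ = 60.606 pc.
At distance d (pc), an angle of θ arcsec spans θ·d AU: s = 7.54 × 60.606 = 456.97 AU.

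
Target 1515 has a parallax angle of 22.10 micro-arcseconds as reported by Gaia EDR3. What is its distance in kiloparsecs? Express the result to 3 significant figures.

p = 22.10 micro-arcseconds = 0.00002210 arcsec.
d = 1/p = 1/0.00002210 = 45249 pc.
= 45.249 kpc.

45.2 kpc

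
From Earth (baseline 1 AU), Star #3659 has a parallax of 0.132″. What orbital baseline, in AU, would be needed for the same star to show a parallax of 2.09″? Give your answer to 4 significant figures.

15.83 AU

Parallax scales linearly with baseline: p ∝ B, so B = p_target / p_Earth × 1 AU.
B = 2.09 / 0.132 = 15.833 AU.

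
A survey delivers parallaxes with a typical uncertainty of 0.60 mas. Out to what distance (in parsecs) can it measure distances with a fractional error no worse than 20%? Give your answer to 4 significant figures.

σ_d/d = σ_p/p, so the condition is σ_p/p ≤ 0.20, i.e. p ≥ σ_p/0.20.
p_min = 0.60/0.20 = 3 mas = 0.003 arcsec.
d_max = 1/p_min = 1/0.003 = 333.33 pc.

333.3 pc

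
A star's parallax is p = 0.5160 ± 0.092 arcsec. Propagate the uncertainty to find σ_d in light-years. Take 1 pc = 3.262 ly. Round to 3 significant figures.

1.13 ly

d = 1/p, so σ_d = σ_p / p².
σ_d = 0.0920 / (0.5160)² = 0.0920 / 0.26626 = 0.34553 pc = 0.34553 × 3.262 ly = 1.1271 ly.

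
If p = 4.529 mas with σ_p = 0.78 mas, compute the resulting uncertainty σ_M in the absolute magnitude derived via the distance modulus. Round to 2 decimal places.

M = m − 5 log₁₀ d + 5 = m + 5 log₁₀ p + 5, so ∂M/∂p = 5/(p ln 10).
σ_M = (5/ln 10) · (σ_p/p) = 2.1715 × 0.78/4.529 = 2.1715 × 0.17222 = 0.37398.

σ_M = 0.37 mag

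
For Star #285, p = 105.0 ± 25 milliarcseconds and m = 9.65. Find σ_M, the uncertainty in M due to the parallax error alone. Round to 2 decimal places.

M = m − 5 log₁₀ d + 5 = m + 5 log₁₀ p + 5, so ∂M/∂p = 5/(p ln 10).
σ_M = (5/ln 10) · (σ_p/p) = 2.1715 × 25/105.0 = 2.1715 × 0.2381 = 0.51703.

σ_M = 0.52 mag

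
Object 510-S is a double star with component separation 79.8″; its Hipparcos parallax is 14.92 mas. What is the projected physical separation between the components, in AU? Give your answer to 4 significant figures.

d = 1/p = 1/0.01492″ = 67.024 pc.
At distance d (pc), an angle of θ arcsec spans θ·d AU: s = 79.8 × 67.024 = 5348.5 AU.

5349 AU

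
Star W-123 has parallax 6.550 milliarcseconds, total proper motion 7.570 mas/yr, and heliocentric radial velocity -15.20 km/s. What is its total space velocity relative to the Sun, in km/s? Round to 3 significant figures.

d = 1/p = 1/0.006550″ = 152.67 pc.
μ = 7.570 mas/yr = 0.007570 ″/yr.
v_t = 4.740 μ d = 4.740 × 0.007570 × 152.67 = 5.4781 km/s.
v = √(v_r² + v_t²) = √((-15.20)² + 5.4781²) = √261.05 = 16.157 km/s.

16.2 km/s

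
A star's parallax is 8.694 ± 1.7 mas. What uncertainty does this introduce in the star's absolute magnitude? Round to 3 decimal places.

M = m − 5 log₁₀ d + 5 = m + 5 log₁₀ p + 5, so ∂M/∂p = 5/(p ln 10).
σ_M = (5/ln 10) · (σ_p/p) = 2.1715 × 1.7/8.694 = 2.1715 × 0.19554 = 0.42462.

σ_M = 0.425 mag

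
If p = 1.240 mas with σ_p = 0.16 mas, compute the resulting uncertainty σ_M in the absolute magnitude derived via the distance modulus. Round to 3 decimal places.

M = m − 5 log₁₀ d + 5 = m + 5 log₁₀ p + 5, so ∂M/∂p = 5/(p ln 10).
σ_M = (5/ln 10) · (σ_p/p) = 2.1715 × 0.16/1.240 = 2.1715 × 0.12903 = 0.28019.

σ_M = 0.280 mag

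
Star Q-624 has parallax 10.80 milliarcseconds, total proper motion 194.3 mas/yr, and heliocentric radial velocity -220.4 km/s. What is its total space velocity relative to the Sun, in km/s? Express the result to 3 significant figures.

d = 1/p = 1/0.01080″ = 92.593 pc.
μ = 194.3 mas/yr = 0.1943 ″/yr.
v_t = 4.740 μ d = 4.740 × 0.1943 × 92.593 = 85.276 km/s.
v = √(v_r² + v_t²) = √((-220.4)² + 85.276²) = √55848.2 = 236.32 km/s.

236 km/s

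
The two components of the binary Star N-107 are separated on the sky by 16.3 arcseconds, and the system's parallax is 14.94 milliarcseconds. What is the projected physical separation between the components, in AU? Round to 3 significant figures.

1090 AU

d = 1/p = 1/0.01494″ = 66.934 pc.
At distance d (pc), an angle of θ arcsec spans θ·d AU: s = 16.3 × 66.934 = 1091 AU.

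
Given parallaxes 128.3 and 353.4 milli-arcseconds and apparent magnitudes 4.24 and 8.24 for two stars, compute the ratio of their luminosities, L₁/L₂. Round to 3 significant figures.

L₁/L₂ = 302

d₁ = 1/p₁ = 1/0.1283″ = 7.7942 pc; d₂ = 1/p₂ = 1/0.3534″ = 2.8297 pc.
M₁ = m₁ − 5 log₁₀ d₁ + 5 = 4.24 − 4.4589 + 5 = 4.7811.
M₂ = 8.24 − 2.2587 + 5 = 10.9813.
L₁/L₂ = 10^(0.4(M₂ − M₁)) = 10^(0.4 × 6.2002) = 10^2.48008 = 302.05.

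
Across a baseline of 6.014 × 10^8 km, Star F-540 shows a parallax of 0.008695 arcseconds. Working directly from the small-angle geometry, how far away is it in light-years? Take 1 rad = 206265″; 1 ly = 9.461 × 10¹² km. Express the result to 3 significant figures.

1510 ly

θ = 0.008695″ = 0.008695/206265 = 4.2155 × 10^-8 rad.
d = B/θ = (6.014 × 10^8) / (4.2155 × 10^-8) = 1.4266 × 10^16 km = (1.4266 × 10^16) / (9.461 × 10^12) ly = 1507.9 ly.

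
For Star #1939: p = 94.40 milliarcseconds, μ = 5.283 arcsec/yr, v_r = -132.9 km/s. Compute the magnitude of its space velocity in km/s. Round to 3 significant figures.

297 km/s

d = 1/p = 1/0.09440″ = 10.593 pc.
v_t = 4.740 μ d = 4.740 × 5.283 × 10.593 = 265.26 km/s.
v = √(v_r² + v_t²) = √((-132.9)² + 265.26²) = √88025.3 = 296.69 km/s.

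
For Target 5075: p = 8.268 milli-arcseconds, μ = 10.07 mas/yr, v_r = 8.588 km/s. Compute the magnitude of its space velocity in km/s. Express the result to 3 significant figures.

10.3 km/s

d = 1/p = 1/0.008268″ = 120.95 pc.
μ = 10.07 mas/yr = 0.01007 ″/yr.
v_t = 4.740 μ d = 4.740 × 0.01007 × 120.95 = 5.7732 km/s.
v = √(v_r² + v_t²) = √(8.588² + 5.7732²) = √107.084 = 10.348 km/s.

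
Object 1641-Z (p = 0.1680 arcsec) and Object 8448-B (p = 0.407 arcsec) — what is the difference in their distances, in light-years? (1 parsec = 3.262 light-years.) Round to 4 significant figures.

d_A = 1/0.1680″ = 5.9524 pc; d_B = 1/0.4070″ = 2.457 pc.
|d_B − d_A| = |2.457 − 5.9524| = 3.4954 pc = 3.4954 × 3.262 ly = 11.402 ly.

11.40 ly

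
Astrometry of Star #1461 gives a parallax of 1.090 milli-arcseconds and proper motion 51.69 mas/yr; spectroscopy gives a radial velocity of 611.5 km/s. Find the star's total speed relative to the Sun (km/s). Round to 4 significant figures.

651.5 km/s

d = 1/p = 1/0.001090″ = 917.43 pc.
μ = 51.69 mas/yr = 0.05169 ″/yr.
v_t = 4.740 μ d = 4.740 × 0.05169 × 917.43 = 224.78 km/s.
v = √(v_r² + v_t²) = √(611.5² + 224.78²) = √424458 = 651.5 km/s.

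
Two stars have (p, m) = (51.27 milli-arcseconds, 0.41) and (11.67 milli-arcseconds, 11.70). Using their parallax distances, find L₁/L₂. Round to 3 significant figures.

d₁ = 1/p₁ = 1/0.05127″ = 19.505 pc; d₂ = 1/p₂ = 1/0.01167″ = 85.69 pc.
M₁ = m₁ − 5 log₁₀ d₁ + 5 = 0.41 − 6.4507 + 5 = -1.0407.
M₂ = 11.70 − 9.6647 + 5 = 7.0353.
L₁/L₂ = 10^(0.4(M₂ − M₁)) = 10^(0.4 × 8.0760) = 10^3.23040 = 1699.8.

L₁/L₂ = 1700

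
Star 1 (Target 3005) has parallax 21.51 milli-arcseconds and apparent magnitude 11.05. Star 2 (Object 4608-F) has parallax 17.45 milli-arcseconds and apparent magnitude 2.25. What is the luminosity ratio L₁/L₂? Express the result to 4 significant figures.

L₁/L₂ = 0.0001988

d₁ = 1/p₁ = 1/0.02151″ = 46.49 pc; d₂ = 1/p₂ = 1/0.01745″ = 57.307 pc.
M₁ = m₁ − 5 log₁₀ d₁ + 5 = 11.05 − 8.3368 + 5 = 7.7132.
M₂ = 2.25 − 8.7910 + 5 = -1.5410.
L₁/L₂ = 10^(0.4(M₂ − M₁)) = 10^(0.4 × (-9.2542)) = 10^(-3.70168) = 0.00019876.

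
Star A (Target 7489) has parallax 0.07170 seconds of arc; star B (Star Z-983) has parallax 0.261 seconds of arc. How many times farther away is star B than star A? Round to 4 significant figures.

Since d = 1/p, d_B/d_A = p_A/p_B.
= 0.07170 / 0.261 = 0.27471.

0.2747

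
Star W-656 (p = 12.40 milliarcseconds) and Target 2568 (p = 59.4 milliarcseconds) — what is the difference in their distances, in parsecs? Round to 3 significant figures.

63.8 pc

d_A = 1/0.01240″ = 80.645 pc; d_B = 1/0.05940″ = 16.835 pc.
|d_B − d_A| = |16.835 − 80.645| = 63.81 pc.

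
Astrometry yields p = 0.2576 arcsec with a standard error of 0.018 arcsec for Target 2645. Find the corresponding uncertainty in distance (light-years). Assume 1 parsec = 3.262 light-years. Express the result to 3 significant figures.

0.885 ly

d = 1/p, so σ_d = σ_p / p².
σ_d = 0.0180 / (0.2576)² = 0.0180 / 0.066358 = 0.27126 pc = 0.27126 × 3.262 ly = 0.88485 ly.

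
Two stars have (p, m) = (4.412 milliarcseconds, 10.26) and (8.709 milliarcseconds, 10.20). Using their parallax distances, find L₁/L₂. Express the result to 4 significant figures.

L₁/L₂ = 3.687

d₁ = 1/p₁ = 1/0.004412″ = 226.65 pc; d₂ = 1/p₂ = 1/0.008709″ = 114.82 pc.
M₁ = m₁ − 5 log₁₀ d₁ + 5 = 10.26 − 11.7768 + 5 = 3.4832.
M₂ = 10.20 − 10.3001 + 5 = 4.8999.
L₁/L₂ = 10^(0.4(M₂ − M₁)) = 10^(0.4 × 1.4167) = 10^0.56668 = 3.6871.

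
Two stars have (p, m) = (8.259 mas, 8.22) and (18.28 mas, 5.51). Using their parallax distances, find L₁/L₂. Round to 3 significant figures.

L₁/L₂ = 0.404

d₁ = 1/p₁ = 1/0.008259″ = 121.08 pc; d₂ = 1/p₂ = 1/0.01828″ = 54.705 pc.
M₁ = m₁ − 5 log₁₀ d₁ + 5 = 8.22 − 10.4154 + 5 = 2.8046.
M₂ = 5.51 − 8.6901 + 5 = 1.8199.
L₁/L₂ = 10^(0.4(M₂ − M₁)) = 10^(0.4 × (-0.9847)) = 10^(-0.39388) = 0.40376.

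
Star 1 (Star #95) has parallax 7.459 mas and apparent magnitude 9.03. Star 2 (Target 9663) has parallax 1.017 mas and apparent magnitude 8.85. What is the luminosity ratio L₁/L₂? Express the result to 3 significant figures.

L₁/L₂ = 0.0158

d₁ = 1/p₁ = 1/0.007459″ = 134.07 pc; d₂ = 1/p₂ = 1/0.001017″ = 983.28 pc.
M₁ = m₁ − 5 log₁₀ d₁ + 5 = 9.03 − 10.6367 + 5 = 3.3933.
M₂ = 8.85 − 14.9634 + 5 = -1.1134.
L₁/L₂ = 10^(0.4(M₂ − M₁)) = 10^(0.4 × (-4.5067)) = 10^(-1.80268) = 0.015751.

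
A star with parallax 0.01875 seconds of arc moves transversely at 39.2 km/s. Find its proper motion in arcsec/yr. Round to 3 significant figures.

0.155 arcsec/yr

d = 1/p = 1/0.01875″ = 53.333 pc.
μ = v_t / (4.74 d) = 39.2 / (4.74 × 53.333) = 39.2 / 252.8 = 0.15506 ″/yr.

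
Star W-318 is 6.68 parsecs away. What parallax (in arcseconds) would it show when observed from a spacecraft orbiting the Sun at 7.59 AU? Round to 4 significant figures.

p (arcsec) = B (AU) / d (pc).
p = 7.59 / 6.68 = 1.1362 arcsec.

1.136 arcsec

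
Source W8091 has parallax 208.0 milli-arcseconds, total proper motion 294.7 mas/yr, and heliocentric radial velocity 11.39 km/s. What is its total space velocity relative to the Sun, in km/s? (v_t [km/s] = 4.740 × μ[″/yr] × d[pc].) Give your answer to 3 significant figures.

d = 1/p = 1/0.2080″ = 4.8077 pc.
μ = 294.7 mas/yr = 0.2947 ″/yr.
v_t = 4.740 μ d = 4.740 × 0.2947 × 4.8077 = 6.7158 km/s.
v = √(v_r² + v_t²) = √(11.39² + 6.7158²) = √174.834 = 13.222 km/s.

13.2 km/s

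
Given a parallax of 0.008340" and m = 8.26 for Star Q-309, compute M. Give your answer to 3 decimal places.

M = 2.866

d = 1/p = 1/0.008340″ = 119.9 pc.
m − M = 5 log₁₀(119.9) − 5 = 10.3941 − 5 = 5.3941.
M = m − (m − M) = 8.26 − 5.3941 = 2.866.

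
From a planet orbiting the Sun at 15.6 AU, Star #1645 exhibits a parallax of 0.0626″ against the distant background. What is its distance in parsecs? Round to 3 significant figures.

249 pc

With baseline B (in AU) and parallax p (in arcsec), d = B/p parsecs.
d = 15.6 / 0.0626 = 249.2 pc.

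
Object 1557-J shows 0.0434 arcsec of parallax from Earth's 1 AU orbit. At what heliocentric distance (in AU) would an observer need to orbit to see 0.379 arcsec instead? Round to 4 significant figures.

Parallax scales linearly with baseline: p ∝ B, so B = p_target / p_Earth × 1 AU.
B = 0.379 / 0.0434 = 8.7327 AU.

8.733 AU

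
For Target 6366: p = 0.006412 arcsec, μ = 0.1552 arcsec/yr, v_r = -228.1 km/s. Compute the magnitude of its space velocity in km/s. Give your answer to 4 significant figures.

255.3 km/s

d = 1/p = 1/0.006412″ = 155.96 pc.
v_t = 4.740 μ d = 4.740 × 0.1552 × 155.96 = 114.73 km/s.
v = √(v_r² + v_t²) = √((-228.1)² + 114.73²) = √65192.6 = 255.33 km/s.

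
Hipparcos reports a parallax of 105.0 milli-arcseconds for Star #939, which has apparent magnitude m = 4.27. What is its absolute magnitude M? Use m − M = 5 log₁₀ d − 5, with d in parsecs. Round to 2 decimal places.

d = 1/p = 1/0.1050″ = 9.5238 pc.
m − M = 5 log₁₀(9.5238) − 5 = 4.8941 − 5 = -0.1059.
M = m − (m − M) = 4.27 − (-0.1059) = 4.38.

M = 4.38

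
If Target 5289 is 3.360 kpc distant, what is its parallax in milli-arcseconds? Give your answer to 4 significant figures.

0.2976 mas

d = 3.360 kpc = 3360 pc.
p = 1/d = 1/3360 = 0.00029762 arcsec.
= 0.00029762 × 1000 = 0.29762 mas.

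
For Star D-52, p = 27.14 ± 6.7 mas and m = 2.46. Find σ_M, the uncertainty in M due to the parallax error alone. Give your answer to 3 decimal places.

M = m − 5 log₁₀ d + 5 = m + 5 log₁₀ p + 5, so ∂M/∂p = 5/(p ln 10).
σ_M = (5/ln 10) · (σ_p/p) = 2.1715 × 6.7/27.14 = 2.1715 × 0.24687 = 0.53608.

σ_M = 0.536 mag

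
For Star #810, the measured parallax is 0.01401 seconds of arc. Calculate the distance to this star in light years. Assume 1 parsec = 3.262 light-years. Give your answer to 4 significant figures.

232.8 light years

d = 1/p = 1/0.01401 = 71.378 pc.
In light-years: 71.378 × 3.262 = 232.84 ly.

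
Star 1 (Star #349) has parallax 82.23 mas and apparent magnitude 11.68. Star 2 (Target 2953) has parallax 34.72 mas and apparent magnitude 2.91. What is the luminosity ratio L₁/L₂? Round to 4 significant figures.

d₁ = 1/p₁ = 1/0.08223″ = 12.161 pc; d₂ = 1/p₂ = 1/0.03472″ = 28.802 pc.
M₁ = m₁ − 5 log₁₀ d₁ + 5 = 11.68 − 5.4248 + 5 = 11.2552.
M₂ = 2.91 − 7.2971 + 5 = 0.6129.
L₁/L₂ = 10^(0.4(M₂ − M₁)) = 10^(0.4 × (-10.6423)) = 10^(-4.25692) = 0.000055345.

L₁/L₂ = 5.535 × 10^-5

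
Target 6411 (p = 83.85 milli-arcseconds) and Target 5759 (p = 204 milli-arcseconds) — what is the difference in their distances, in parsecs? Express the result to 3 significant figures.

7.02 pc

d_A = 1/0.08385″ = 11.926 pc; d_B = 1/0.2040″ = 4.902 pc.
|d_B − d_A| = |4.902 − 11.926| = 7.024 pc.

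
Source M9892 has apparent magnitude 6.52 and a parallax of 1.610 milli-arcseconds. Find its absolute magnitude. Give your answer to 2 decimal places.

d = 1/p = 1/0.001610″ = 621.12 pc.
m − M = 5 log₁₀(621.12) − 5 = 13.9659 − 5 = 8.9659.
M = m − (m − M) = 6.52 − 8.9659 = -2.45.

M = -2.45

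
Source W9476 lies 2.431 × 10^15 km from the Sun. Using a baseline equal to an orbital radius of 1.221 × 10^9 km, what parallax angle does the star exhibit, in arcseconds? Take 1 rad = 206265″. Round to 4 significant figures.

θ ≈ B/d = (1.221 × 10^9) / (2.431 × 10^15) = 5.0226 × 10^-7 rad.
In arcseconds: 5.0226 × 10^-7 × 206265 = 0.1036″.

0.1036 arcsec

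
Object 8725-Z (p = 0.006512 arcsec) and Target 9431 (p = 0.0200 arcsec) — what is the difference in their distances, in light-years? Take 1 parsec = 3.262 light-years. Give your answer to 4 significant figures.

d_A = 1/0.006512″ = 153.56 pc; d_B = 1/0.02000″ = 50 pc.
|d_B − d_A| = |50 − 153.56| = 103.56 pc = 103.56 × 3.262 ly = 337.81 ly.

337.8 ly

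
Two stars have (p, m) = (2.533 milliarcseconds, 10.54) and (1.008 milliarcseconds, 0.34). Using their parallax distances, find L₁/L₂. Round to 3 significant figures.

d₁ = 1/p₁ = 1/0.002533″ = 394.79 pc; d₂ = 1/p₂ = 1/0.001008″ = 992.06 pc.
M₁ = m₁ − 5 log₁₀ d₁ + 5 = 10.54 − 12.9818 + 5 = 2.5582.
M₂ = 0.34 − 14.9827 + 5 = -9.6427.
L₁/L₂ = 10^(0.4(M₂ − M₁)) = 10^(0.4 × (-12.2009)) = 10^(-4.88036) = 0.000013172.

L₁/L₂ = 1.32 × 10^-5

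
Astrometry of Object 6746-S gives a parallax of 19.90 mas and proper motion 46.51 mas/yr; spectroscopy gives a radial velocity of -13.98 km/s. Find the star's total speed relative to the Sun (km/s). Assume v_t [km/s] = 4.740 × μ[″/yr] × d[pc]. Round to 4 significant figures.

d = 1/p = 1/0.01990″ = 50.251 pc.
μ = 46.51 mas/yr = 0.04651 ″/yr.
v_t = 4.740 μ d = 4.740 × 0.04651 × 50.251 = 11.078 km/s.
v = √(v_r² + v_t²) = √((-13.98)² + 11.078²) = √318.162 = 17.837 km/s.

17.84 km/s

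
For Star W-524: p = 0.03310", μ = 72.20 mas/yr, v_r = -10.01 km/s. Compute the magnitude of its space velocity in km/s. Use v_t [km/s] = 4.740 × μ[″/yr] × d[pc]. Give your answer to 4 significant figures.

14.39 km/s

d = 1/p = 1/0.03310″ = 30.211 pc.
μ = 72.20 mas/yr = 0.07220 ″/yr.
v_t = 4.740 μ d = 4.740 × 0.07220 × 30.211 = 10.339 km/s.
v = √(v_r² + v_t²) = √((-10.01)² + 10.339²) = √207.095 = 14.391 km/s.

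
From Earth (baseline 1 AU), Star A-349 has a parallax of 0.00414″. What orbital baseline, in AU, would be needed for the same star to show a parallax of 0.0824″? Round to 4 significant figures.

19.90 AU

Parallax scales linearly with baseline: p ∝ B, so B = p_target / p_Earth × 1 AU.
B = 0.0824 / 0.00414 = 19.903 AU.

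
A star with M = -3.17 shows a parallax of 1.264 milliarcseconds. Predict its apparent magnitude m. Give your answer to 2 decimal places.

d = 1/p = 1/0.001264″ = 791.14 pc.
m − M = 5 log₁₀ d − 5 = 5 log₁₀(791.14) − 5 = 14.4913 − 5 = 9.4913.
m = M + (m − M) = -3.17 + 9.4913 = 6.32.

m = 6.32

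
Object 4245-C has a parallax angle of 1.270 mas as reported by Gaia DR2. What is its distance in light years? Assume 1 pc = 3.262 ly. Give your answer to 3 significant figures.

2570 light years

p = 1.270 mas = 0.001270 arcsec.
d = 1/p = 1/0.001270 = 787.4 pc.
In light-years: 787.4 × 3.262 = 2568.5 ly.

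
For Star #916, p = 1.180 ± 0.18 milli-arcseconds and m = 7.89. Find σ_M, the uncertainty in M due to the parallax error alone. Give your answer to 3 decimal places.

M = m − 5 log₁₀ d + 5 = m + 5 log₁₀ p + 5, so ∂M/∂p = 5/(p ln 10).
σ_M = (5/ln 10) · (σ_p/p) = 2.1715 × 0.18/1.180 = 2.1715 × 0.15254 = 0.33124.

σ_M = 0.331 mag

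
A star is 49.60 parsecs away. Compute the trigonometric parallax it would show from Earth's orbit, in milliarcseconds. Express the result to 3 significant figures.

20.2 mas

p = 1/d = 1/49.6 = 0.020161 arcsec.
= 0.020161 × 1000 = 20.161 mas.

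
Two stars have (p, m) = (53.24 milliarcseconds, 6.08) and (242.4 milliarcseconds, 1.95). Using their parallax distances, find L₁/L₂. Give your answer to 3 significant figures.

d₁ = 1/p₁ = 1/0.05324″ = 18.783 pc; d₂ = 1/p₂ = 1/0.2424″ = 4.1254 pc.
M₁ = m₁ − 5 log₁₀ d₁ + 5 = 6.08 − 6.3688 + 5 = 4.7112.
M₂ = 1.95 − 3.0773 + 5 = 3.8727.
L₁/L₂ = 10^(0.4(M₂ − M₁)) = 10^(0.4 × (-0.8385)) = 10^(-0.33540) = 0.46196.

L₁/L₂ = 0.462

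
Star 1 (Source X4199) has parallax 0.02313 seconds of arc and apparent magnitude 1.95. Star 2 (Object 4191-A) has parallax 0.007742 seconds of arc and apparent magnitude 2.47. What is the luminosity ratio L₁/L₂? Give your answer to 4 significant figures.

d₁ = 1/p₁ = 1/0.02313″ = 43.234 pc; d₂ = 1/p₂ = 1/0.007742″ = 129.17 pc.
M₁ = m₁ − 5 log₁₀ d₁ + 5 = 1.95 − 8.1791 + 5 = -1.2291.
M₂ = 2.47 − 10.5558 + 5 = -3.0858.
L₁/L₂ = 10^(0.4(M₂ − M₁)) = 10^(0.4 × (-1.8567)) = 10^(-0.74268) = 0.18085.

L₁/L₂ = 0.1809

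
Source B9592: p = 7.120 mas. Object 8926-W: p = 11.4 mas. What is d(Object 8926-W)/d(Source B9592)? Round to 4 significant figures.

0.6246

Since d = 1/p, d_B/d_A = p_A/p_B.
= 7.120 / 11.4 = 0.62456.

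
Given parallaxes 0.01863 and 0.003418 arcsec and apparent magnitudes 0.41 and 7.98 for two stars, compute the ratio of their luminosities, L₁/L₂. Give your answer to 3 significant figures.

L₁/L₂ = 35.9

d₁ = 1/p₁ = 1/0.01863″ = 53.677 pc; d₂ = 1/p₂ = 1/0.003418″ = 292.57 pc.
M₁ = m₁ − 5 log₁₀ d₁ + 5 = 0.41 − 8.6489 + 5 = -3.2389.
M₂ = 7.98 − 12.3311 + 5 = 0.6489.
L₁/L₂ = 10^(0.4(M₂ − M₁)) = 10^(0.4 × 3.8878) = 10^1.55512 = 35.902.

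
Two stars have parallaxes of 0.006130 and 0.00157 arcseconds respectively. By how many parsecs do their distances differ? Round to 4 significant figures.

473.8 pc

d_A = 1/0.006130″ = 163.13 pc; d_B = 1/0.001570″ = 636.94 pc.
|d_B − d_A| = |636.94 − 163.13| = 473.81 pc.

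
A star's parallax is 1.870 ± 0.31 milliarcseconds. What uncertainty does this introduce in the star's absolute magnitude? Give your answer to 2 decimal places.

σ_M = 0.36 mag

M = m − 5 log₁₀ d + 5 = m + 5 log₁₀ p + 5, so ∂M/∂p = 5/(p ln 10).
σ_M = (5/ln 10) · (σ_p/p) = 2.1715 × 0.31/1.870 = 2.1715 × 0.16578 = 0.35999.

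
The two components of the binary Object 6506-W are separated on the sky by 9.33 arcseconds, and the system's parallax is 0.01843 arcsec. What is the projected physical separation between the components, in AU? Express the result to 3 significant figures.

d = 1/p = 1/0.01843″ = 54.259 pc.
At distance d (pc), an angle of θ arcsec spans θ·d AU: s = 9.33 × 54.259 = 506.24 AU.

506 AU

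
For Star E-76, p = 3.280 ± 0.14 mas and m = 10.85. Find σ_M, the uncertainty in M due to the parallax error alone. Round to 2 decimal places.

M = m − 5 log₁₀ d + 5 = m + 5 log₁₀ p + 5, so ∂M/∂p = 5/(p ln 10).
σ_M = (5/ln 10) · (σ_p/p) = 2.1715 × 0.14/3.280 = 2.1715 × 0.042683 = 0.092686.

σ_M = 0.09 mag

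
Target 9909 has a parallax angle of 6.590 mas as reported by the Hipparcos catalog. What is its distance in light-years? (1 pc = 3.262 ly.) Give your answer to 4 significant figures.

495.0 light years

p = 6.590 mas = 0.006590 arcsec.
d = 1/p = 1/0.006590 = 151.75 pc.
In light-years: 151.75 × 3.262 = 495.01 ly.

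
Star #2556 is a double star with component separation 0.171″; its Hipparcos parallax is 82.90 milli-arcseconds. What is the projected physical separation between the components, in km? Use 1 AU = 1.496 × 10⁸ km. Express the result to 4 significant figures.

3.086 × 10^8 km

d = 1/p = 1/0.08290″ = 12.063 pc.
At distance d (pc), an angle of θ arcsec spans θ·d AU: s = 0.171 × 12.063 = 2.0628 AU.
= 2.0628 × 1.496 × 10⁸ km = 3.0859 × 10^8 km.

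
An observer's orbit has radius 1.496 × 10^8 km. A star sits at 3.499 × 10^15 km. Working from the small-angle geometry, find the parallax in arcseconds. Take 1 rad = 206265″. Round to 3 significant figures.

0.00882 arcsec

θ ≈ B/d = (1.496 × 10^8) / (3.499 × 10^15) = 4.2755 × 10^-8 rad.
In arcseconds: 4.2755 × 10^-8 × 206265 = 0.0088189″.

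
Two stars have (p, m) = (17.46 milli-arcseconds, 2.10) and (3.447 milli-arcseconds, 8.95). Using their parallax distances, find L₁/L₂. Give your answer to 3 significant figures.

L₁/L₂ = 21.4

d₁ = 1/p₁ = 1/0.01746″ = 57.274 pc; d₂ = 1/p₂ = 1/0.003447″ = 290.11 pc.
M₁ = m₁ − 5 log₁₀ d₁ + 5 = 2.10 − 8.7898 + 5 = -1.6898.
M₂ = 8.95 − 12.3128 + 5 = 1.6372.
L₁/L₂ = 10^(0.4(M₂ − M₁)) = 10^(0.4 × 3.3270) = 10^1.33080 = 21.419.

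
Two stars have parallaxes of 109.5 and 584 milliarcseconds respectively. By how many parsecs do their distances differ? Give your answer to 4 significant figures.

d_A = 1/0.1095″ = 9.1324 pc; d_B = 1/0.5840″ = 1.7123 pc.
|d_B − d_A| = |1.7123 − 9.1324| = 7.4201 pc.

7.420 pc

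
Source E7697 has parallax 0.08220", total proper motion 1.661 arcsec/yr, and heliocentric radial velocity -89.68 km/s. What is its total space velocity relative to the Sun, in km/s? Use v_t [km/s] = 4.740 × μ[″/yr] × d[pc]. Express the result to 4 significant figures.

131.2 km/s

d = 1/p = 1/0.08220″ = 12.165 pc.
v_t = 4.740 μ d = 4.740 × 1.661 × 12.165 = 95.777 km/s.
v = √(v_r² + v_t²) = √((-89.68)² + 95.777²) = √17215.7 = 131.21 km/s.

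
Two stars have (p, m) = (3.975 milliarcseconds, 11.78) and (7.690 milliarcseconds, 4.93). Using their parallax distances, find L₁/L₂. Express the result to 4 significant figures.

d₁ = 1/p₁ = 1/0.003975″ = 251.57 pc; d₂ = 1/p₂ = 1/0.007690″ = 130.04 pc.
M₁ = m₁ − 5 log₁₀ d₁ + 5 = 11.78 − 12.0033 + 5 = 4.7767.
M₂ = 4.93 − 10.5704 + 5 = -0.6404.
L₁/L₂ = 10^(0.4(M₂ − M₁)) = 10^(0.4 × (-5.4171)) = 10^(-2.16684) = 0.0068102.

L₁/L₂ = 0.006810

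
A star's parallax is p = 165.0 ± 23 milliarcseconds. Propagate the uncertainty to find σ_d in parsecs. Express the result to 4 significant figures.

0.8448 pc

d = 1/p, so σ_d = σ_p / p².
σ_d = 0.0230 / (0.1650)² = 0.0230 / 0.027225 = 0.84481 pc.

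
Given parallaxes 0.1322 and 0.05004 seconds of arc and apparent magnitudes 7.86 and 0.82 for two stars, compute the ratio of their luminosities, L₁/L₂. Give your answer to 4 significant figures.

L₁/L₂ = 0.0002189

d₁ = 1/p₁ = 1/0.1322″ = 7.5643 pc; d₂ = 1/p₂ = 1/0.05004″ = 19.984 pc.
M₁ = m₁ − 5 log₁₀ d₁ + 5 = 7.86 − 4.3938 + 5 = 8.4662.
M₂ = 0.82 − 6.5034 + 5 = -0.6834.
L₁/L₂ = 10^(0.4(M₂ − M₁)) = 10^(0.4 × (-9.1496)) = 10^(-3.65984) = 0.00021886.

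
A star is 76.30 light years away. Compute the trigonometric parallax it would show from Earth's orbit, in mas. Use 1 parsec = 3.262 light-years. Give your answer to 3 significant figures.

42.8 mas

d = 76.30 ly ÷ 3.262 = 23.391 pc.
p = 1/d = 1/23.391 = 0.042751 arcsec.
= 0.042751 × 1000 = 42.751 mas.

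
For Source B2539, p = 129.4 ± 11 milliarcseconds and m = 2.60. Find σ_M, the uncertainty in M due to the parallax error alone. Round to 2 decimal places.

σ_M = 0.18 mag

M = m − 5 log₁₀ d + 5 = m + 5 log₁₀ p + 5, so ∂M/∂p = 5/(p ln 10).
σ_M = (5/ln 10) · (σ_p/p) = 2.1715 × 11/129.4 = 2.1715 × 0.085008 = 0.18459.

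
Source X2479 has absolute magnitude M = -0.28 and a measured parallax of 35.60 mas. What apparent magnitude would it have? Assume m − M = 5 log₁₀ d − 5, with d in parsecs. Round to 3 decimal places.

d = 1/p = 1/0.03560″ = 28.09 pc.
m − M = 5 log₁₀ d − 5 = 5 log₁₀(28.09) − 5 = 7.2428 − 5 = 2.2428.
m = M + (m − M) = -0.28 + 2.2428 = 1.963.

m = 1.963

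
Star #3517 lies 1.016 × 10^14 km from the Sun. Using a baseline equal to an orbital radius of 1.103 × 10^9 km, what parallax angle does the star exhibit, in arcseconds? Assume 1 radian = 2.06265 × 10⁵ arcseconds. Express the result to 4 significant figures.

θ ≈ B/d = (1.103 × 10^9) / (1.016 × 10^14) = 1.0856 × 10^-5 rad.
In arcseconds: 1.0856 × 10^-5 × 206265 = 2.2392″.

2.239 arcsec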